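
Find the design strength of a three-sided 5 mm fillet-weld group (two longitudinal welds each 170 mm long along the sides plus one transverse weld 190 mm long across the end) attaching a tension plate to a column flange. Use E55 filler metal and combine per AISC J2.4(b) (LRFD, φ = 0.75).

φR_n ≈ 502 kN

E55XX → F_EXX = 550 MPa.
t_e = 0.707 × 5 = 3.535 mm.
R_nwl = 0.6 × 550 × 3.535 × 340 × 10⁻³ = 396.6 kN (longitudinal, 2 welds).
R_nwt = 0.6 × 550 × 3.535 × 190 × 10⁻³ = 221.6 kN (transverse, base value).
(i) R_nwl + R_nwt = 618.3 kN; (ii) 0.85 R_nwl + 1.5 R_nwt = 669.6 kN.
R_n = max = 669.6 kN [governs: (ii)]; φR_n = 502.2 kN.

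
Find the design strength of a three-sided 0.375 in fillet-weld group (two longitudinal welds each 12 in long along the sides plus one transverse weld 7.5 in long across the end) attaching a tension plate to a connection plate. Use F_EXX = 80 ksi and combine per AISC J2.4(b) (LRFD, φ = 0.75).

φR_n ≈ 302 kip

t_e = 0.707 × 0.375 = 0.2651 in.
R_nwl = 0.6 × 80 × 0.2651 × 24 = 305.4 kip (longitudinal, 2 welds).
R_nwt = 0.6 × 80 × 0.2651 × 7.5 = 95.44 kip (transverse, base value).
(i) R_nwl + R_nwt = 400.9 kip; (ii) 0.85 R_nwl + 1.5 R_nwt = 402.8 kip.
R_n = max = 402.8 kip [governs: (ii)]; φR_n = 302.1 kip.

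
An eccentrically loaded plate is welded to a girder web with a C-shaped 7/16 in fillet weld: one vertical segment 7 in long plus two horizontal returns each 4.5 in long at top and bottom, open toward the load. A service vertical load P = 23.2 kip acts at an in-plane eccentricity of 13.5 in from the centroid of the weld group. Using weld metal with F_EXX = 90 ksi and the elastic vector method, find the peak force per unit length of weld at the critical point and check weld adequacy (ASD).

f_max ≈ 9.62 kip/in; NOT adequate

Total weld length L_w = 16 in. Treat welds as unit-width lines.
Centroid: x̄ = 2×4.5×2.25 / 16 = 1.266 in from the vertical weld.
Polar moment about centroid: J = I_x + I_y = [7³/12 + 2×4.5×3.5²] + [7×1.266² + 2(4.5³/12 + 4.5×0.9844²)] = 174 in³.
Direct shear f_v = P/L_w = 23.2 / 16 = 1.45 kip/in (vertical).
Torsion M = P·e = 23.2 × 13.5 = 313.2 kip·in.
Critical point at (x, y) = (3.234, 3.5) from centroid. f_tx = M·y/J = 6.302 kip/in; f_ty = M·x/J = 5.823 kip/in.
Resultant f_max = √[f_tx² + (f_v + f_ty)²] = √[6.302² + (1.45 + 5.823)²] = 9.624 kip/in.
Capacity per unit length: r_n/Ω = (1/2.0) × 0.6 × 90 × (0.707 × 0.4375) = 8.351 kip/in.
9.624 > 8.351 → NOT adequate.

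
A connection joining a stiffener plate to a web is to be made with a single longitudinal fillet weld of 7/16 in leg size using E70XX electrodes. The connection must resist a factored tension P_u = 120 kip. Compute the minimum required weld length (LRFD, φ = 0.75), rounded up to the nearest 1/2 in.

L = 12.5 in

E70XX → F_EXX = 70 ksi.
Throat t_e = 0.707 × 0.4375 = 0.3093 in.
φr_n = 0.75 × 0.6 × 70 × 0.3093 = 9.743 kip/in.
L_req = P_u / φr_n = 120 / 9.743 = 12.32 in total.
Round up → use L = 12.5 in.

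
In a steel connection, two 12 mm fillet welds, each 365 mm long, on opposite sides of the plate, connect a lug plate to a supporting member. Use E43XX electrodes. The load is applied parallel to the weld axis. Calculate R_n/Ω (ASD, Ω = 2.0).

E43XX → F_EXX = 430 MPa.
Effective throat t_e = 0.707 × 12 = 8.484 mm.
Total length L = 730 mm; A_we = 8.484 × 730 = 6193 mm².
F_nw = 0.6 F_EXX = 0.6 × 430 = 258 MPa.
R_n = 258 × 6193 × 10⁻³ = 1598 kN; R_n/Ω = 1598/2.0 = 798.9 kN.

R_n/Ω ≈ 799 kN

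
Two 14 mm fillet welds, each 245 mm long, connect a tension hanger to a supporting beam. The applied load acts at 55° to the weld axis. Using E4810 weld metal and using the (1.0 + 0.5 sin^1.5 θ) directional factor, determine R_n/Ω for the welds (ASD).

E48XX → F_EXX = 480 MPa.
t_e = 0.707 × 14 = 9.898 mm; A_we = 9.898 × 490 = 4850 mm².
Directional factor: 1.0 + 0.5 sin^1.5(55°) = 1.371.
F_nw = 0.6 × 480 × 1.371 = 394.8 MPa.
R_n/Ω = (394.8 × 4850) / 2.0 × 10⁻³ = 957.3 kN.

R_n/Ω ≈ 957 kN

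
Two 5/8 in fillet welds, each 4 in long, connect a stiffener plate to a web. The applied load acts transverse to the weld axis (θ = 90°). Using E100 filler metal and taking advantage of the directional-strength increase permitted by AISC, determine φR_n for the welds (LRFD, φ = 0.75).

E100XX → F_EXX = 100 ksi.
t_e = 0.707 × 0.625 = 0.4419 in; A_we = 0.4419 × 8 = 3.535 in².
Directional factor: 1.0 + 0.5 sin^1.5(90°) = 1.5.
F_nw = 0.6 × 100 × 1.5 = 90 ksi.
φR_n = 0.75 × 90 × 3.535 = 238.6 kips.

φR_n ≈ 239 kips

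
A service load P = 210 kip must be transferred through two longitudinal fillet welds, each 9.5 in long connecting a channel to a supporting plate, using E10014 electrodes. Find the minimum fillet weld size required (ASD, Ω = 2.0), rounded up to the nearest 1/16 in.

E100XX → F_EXX = 100 ksi.
Total weld length L = 19 in.
Required throat t_e = P × Ω / (0.6 F_EXX × L) = 210 × 2.0 / (0.6 × 100 × 19) = 0.3684 in.
Required leg w = t_e / 0.707 = 0.5211 in → use 9/16 in.

w = 9/16 in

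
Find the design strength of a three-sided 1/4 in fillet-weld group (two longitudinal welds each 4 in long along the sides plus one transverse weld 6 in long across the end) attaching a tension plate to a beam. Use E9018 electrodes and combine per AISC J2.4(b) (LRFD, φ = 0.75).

φR_n ≈ 113 kips

E90XX → F_EXX = 90 ksi.
t_e = 0.707 × 0.25 = 0.1767 in.
R_nwl = 0.6 × 90 × 0.1767 × 8 = 76.36 kips (longitudinal, 2 welds).
R_nwt = 0.6 × 90 × 0.1767 × 6 = 57.27 kips (transverse, base value).
(i) R_nwl + R_nwt = 133.6 kips; (ii) 0.85 R_nwl + 1.5 R_nwt = 150.8 kips.
R_n = max = 150.8 kips [governs: (ii)]; φR_n = 113.1 kips.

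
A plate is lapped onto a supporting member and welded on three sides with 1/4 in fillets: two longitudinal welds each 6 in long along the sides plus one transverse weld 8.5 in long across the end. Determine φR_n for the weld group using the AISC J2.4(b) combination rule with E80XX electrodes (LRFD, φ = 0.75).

E80XX → F_EXX = 80 ksi.
t_e = 0.707 × 0.25 = 0.1767 in.
R_nwl = 0.6 × 80 × 0.1767 × 12 = 101.8 kip (longitudinal, 2 welds).
R_nwt = 0.6 × 80 × 0.1767 × 8.5 = 72.11 kip (transverse, base value).
(i) R_nwl + R_nwt = 173.9 kip; (ii) 0.85 R_nwl + 1.5 R_nwt = 194.7 kip.
R_n = max = 194.7 kip [governs: (ii)]; φR_n = 146 kip.

φR_n ≈ 146 kip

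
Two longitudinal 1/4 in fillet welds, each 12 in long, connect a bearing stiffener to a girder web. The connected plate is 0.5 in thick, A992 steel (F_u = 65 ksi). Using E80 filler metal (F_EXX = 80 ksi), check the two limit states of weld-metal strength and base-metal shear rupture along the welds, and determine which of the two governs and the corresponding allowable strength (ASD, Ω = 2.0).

R_n/Ω ≈ 102 kip (weld metal governs)

t_e = 0.707 × 0.25 = 0.1767 in; L = 24 in.
Weld metal: R_n/Ω = (1/2.0) × 0.6 × 80 × 0.1767 × 24 = 101.8 kip.
Base metal (shear rupture): R_n/Ω = (1/2.0) × 0.6 × 65 × 0.5 × 24 = 234 kip.
Governing: weld metal.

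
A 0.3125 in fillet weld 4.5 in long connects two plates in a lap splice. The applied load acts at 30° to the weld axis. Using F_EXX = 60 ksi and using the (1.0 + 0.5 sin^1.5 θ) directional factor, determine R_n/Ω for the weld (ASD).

R_n/Ω ≈ 21.1 kip

t_e = 0.707 × 0.3125 = 0.2209 in; A_we = 0.2209 × 4.5 = 0.9942 in².
Directional factor: 1.0 + 0.5 sin^1.5(30°) = 1.177.
F_nw = 0.6 × 60 × 1.177 = 42.36 ksi.
R_n/Ω = (42.36 × 0.9942) / 2.0 = 21.06 kip.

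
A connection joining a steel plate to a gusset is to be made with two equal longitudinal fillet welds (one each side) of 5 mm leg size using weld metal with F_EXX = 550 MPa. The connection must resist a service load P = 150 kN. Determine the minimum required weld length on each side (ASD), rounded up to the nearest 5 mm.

L = 130 mm on each side

Throat t_e = 0.707 × 5 = 3.535 mm.
r_n/Ω = (0.6 × 550 × 3.535) / 2.0 = 583.3 N/mm = 0.5833 kN/mm.
L_req = P / (r_n/Ω) = 150 / 0.5833 = 257.2 mm total.
Per side: 257.2 / 2 = 128.6 mm.
Round up → use L = 130 mm on each side.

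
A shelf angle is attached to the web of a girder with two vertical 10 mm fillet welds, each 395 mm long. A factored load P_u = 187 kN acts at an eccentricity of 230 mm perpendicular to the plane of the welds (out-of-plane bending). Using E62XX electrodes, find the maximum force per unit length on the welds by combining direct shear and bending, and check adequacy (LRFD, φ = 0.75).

E62XX → F_EXX = 620 MPa.
L_w = 2 × 395 = 790 mm; section modulus (unit throat) S = 2 × L²/6 = 52010 mm².
Direct shear f_v = P/L_w = 187×10³/790 = 236.7 N/mm.
Moment M = P × e = 187×10³ × 230 = 43010000 N·mm; bending f_b = M/S = 827 N/mm.
f_max = √(f_v² + f_b²) = √(236.7² + 827²) = 860.2 N/mm.
φr_n = 0.75 × 0.6 × 620 × (0.707 × 10) = 1973 N/mm → adequate.

f_max ≈ 860 N/mm; adequate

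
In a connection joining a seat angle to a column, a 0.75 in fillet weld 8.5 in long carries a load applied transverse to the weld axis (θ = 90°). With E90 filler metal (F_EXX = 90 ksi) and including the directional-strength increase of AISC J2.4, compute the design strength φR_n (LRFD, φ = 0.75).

t_e = 0.707 × 0.75 = 0.5302 in; A_we = 0.5302 × 8.5 = 4.507 in².
Directional factor: 1.0 + 0.5 sin^1.5(90°) = 1.5.
F_nw = 0.6 × 90 × 1.5 = 81 ksi.
φR_n = 0.75 × 81 × 4.507 = 273.8 kip.

φR_n ≈ 274 kip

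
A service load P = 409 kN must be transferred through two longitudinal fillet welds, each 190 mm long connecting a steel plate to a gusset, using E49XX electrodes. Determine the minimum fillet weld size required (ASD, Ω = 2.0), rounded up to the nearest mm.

E49XX → F_EXX = 490 MPa.
Total weld length L = 380 mm.
Required throat t_e = P × Ω / (0.6 F_EXX × L) = 409 × 2.0 / (0.6 × 490 × 380 × 10⁻³) = 7.322 mm.
Required leg w = t_e / 0.707 = 10.36 mm → use 11 mm.

w = 11 mm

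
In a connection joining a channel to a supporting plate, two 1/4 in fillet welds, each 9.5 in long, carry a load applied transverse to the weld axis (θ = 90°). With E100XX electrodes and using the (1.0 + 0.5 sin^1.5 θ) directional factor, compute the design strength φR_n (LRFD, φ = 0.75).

E100XX → F_EXX = 100 ksi.
t_e = 0.707 × 0.25 = 0.1767 in; A_we = 0.1767 × 19 = 3.358 in².
Directional factor: 1.0 + 0.5 sin^1.5(90°) = 1.5.
F_nw = 0.6 × 100 × 1.5 = 90 ksi.
φR_n = 0.75 × 90 × 3.358 = 226.7 kip.

φR_n ≈ 227 kip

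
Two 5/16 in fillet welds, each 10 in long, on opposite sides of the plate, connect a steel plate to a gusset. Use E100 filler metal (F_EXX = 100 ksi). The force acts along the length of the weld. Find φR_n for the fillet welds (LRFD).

Effective throat t_e = 0.707 × 0.3125 = 0.2209 in.
Total length L = 20 in; A_we = 0.2209 × 20 = 4.419 in².
F_nw = 0.6 F_EXX = 0.6 × 100 = 60 ksi.
φR_n = 0.75 × 60 × 4.419 = 198.8 kips.

φR_n ≈ 199 kips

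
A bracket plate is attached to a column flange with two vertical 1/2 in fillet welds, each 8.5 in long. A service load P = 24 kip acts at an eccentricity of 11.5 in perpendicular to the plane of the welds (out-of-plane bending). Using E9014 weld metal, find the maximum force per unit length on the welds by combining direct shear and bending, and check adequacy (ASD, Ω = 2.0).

E90XX → F_EXX = 90 ksi.
L_w = 2 × 8.5 = 17 in; section modulus (unit throat) S = 2 × L²/6 = 24.08 in².
Direct shear f_v = P/L_w = 24/17 = 1.412 kip/in.
Moment M = P × e = 24 × 11.5 = 276 kip·in; bending f_b = M/S = 11.46 kip/in.
f_max = √(f_v² + f_b²) = √(1.412² + 11.46²) = 11.55 kip/in.
r_n/Ω = (1/2.0) × 0.6 × 90 × (0.707 × 0.5) = 9.544 kip/in → NOT adequate.

f_max ≈ 11.5 kip/in; NOT adequate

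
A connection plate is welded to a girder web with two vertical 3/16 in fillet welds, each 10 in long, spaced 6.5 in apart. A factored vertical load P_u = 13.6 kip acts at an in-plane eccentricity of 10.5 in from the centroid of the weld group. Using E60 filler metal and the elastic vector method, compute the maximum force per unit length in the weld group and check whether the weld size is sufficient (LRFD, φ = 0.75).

E60XX → F_EXX = 60 ksi.
Total weld length L_w = 20 in. Treat welds as unit-width lines.
Polar moment about centroid: J = 2[d³/12 + d(b/2)²] = 2[10³/12 + 10×3.25²] = 377.9 in³.
Direct shear f_v = P/L_w = 13.6 / 20 = 0.68 kip/in (vertical).
Torsion M = P·e = 13.6 × 10.5 = 142.8 kip·in.
Critical point at (x, y) = (3.25, 5) from centroid. f_tx = M·y/J = 1.889 kip/in; f_ty = M·x/J = 1.228 kip/in.
Resultant f_max = √[f_tx² + (f_v + f_ty)²] = √[1.889² + (0.68 + 1.228)²] = 2.685 kip/in.
Capacity per unit length: φr_n = 0.75 × 0.6 × 60 × (0.707 × 0.1875) = 3.579 kip/in.
2.685 ≤ 3.579 → adequate.

f_max ≈ 2.69 kip/in; adequate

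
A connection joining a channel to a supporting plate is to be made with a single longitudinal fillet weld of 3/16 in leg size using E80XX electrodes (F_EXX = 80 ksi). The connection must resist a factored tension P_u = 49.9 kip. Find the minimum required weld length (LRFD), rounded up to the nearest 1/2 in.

Throat t_e = 0.707 × 0.1875 = 0.1326 in.
φr_n = 0.75 × 0.6 × 80 × 0.1326 = 4.772 kip/in.
L_req = P_u / φr_n = 49.9 / 4.772 = 10.46 in total.
Round up → use L = 10.5 in.

L = 10.5 in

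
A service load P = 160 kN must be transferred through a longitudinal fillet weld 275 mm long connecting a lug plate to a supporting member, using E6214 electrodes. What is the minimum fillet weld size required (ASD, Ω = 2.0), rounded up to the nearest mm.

w = 5 mm

E62XX → F_EXX = 620 MPa.
Total weld length L = 275 mm.
Required throat t_e = P × Ω / (0.6 F_EXX × L) = 160 × 2.0 / (0.6 × 620 × 275 × 10⁻³) = 3.128 mm.
Required leg w = t_e / 0.707 = 4.424 mm → use 5 mm.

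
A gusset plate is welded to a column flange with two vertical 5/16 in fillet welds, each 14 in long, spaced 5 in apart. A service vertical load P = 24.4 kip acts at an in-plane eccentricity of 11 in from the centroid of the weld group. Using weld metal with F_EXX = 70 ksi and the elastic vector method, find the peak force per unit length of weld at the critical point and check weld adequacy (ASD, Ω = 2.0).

Total weld length L_w = 28 in. Treat welds as unit-width lines.
Polar moment about centroid: J = 2[d³/12 + d(b/2)²] = 2[14³/12 + 14×2.5²] = 632.3 in³.
Direct shear f_v = P/L_w = 24.4 / 28 = 0.8714 kip/in (vertical).
Torsion M = P·e = 24.4 × 11 = 268.4 kip·in.
Critical point at (x, y) = (2.5, 7) from centroid. f_tx = M·y/J = 2.971 kip/in; f_ty = M·x/J = 1.061 kip/in.
Resultant f_max = √[f_tx² + (f_v + f_ty)²] = √[2.971² + (0.8714 + 1.061)²] = 3.544 kip/in.
Capacity per unit length: r_n/Ω = (1/2.0) × 0.6 × 70 × (0.707 × 0.3125) = 4.64 kip/in.
3.544 ≤ 4.64 → adequate.

f_max ≈ 3.54 kip/in; adequate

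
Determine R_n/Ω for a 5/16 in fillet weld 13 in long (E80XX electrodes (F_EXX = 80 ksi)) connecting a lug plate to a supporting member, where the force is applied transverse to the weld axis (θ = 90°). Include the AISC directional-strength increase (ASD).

R_n/Ω ≈ 103 kip

t_e = 0.707 × 0.3125 = 0.2209 in; A_we = 0.2209 × 13 = 2.872 in².
Directional factor: 1.0 + 0.5 sin^1.5(90°) = 1.5.
F_nw = 0.6 × 80 × 1.5 = 72 ksi.
R_n/Ω = (72 × 2.872) / 2.0 = 103.4 kip.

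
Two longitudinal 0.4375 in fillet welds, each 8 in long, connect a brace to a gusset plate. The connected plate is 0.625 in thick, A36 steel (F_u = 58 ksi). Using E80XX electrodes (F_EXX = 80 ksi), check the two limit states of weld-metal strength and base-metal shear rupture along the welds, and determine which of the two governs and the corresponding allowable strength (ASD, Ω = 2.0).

R_n/Ω ≈ 119 kips (weld metal governs)

t_e = 0.707 × 0.4375 = 0.3093 in; L = 16 in.
Weld metal: R_n/Ω = (1/2.0) × 0.6 × 80 × 0.3093 × 16 = 118.8 kips.
Base metal (shear rupture): R_n/Ω = (1/2.0) × 0.6 × 58 × 0.625 × 16 = 174 kips.
Governing: weld metal.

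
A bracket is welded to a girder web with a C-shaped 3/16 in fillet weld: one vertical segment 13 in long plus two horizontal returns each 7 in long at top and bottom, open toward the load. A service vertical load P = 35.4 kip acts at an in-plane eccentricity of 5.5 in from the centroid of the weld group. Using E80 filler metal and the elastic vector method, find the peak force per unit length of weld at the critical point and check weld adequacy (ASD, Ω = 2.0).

E80XX → F_EXX = 80 ksi.
Total weld length L_w = 27 in. Treat welds as unit-width lines.
Centroid: x̄ = 2×7×3.5 / 27 = 1.815 in from the vertical weld.
Polar moment about centroid: J = I_x + I_y = [13³/12 + 2×7×6.5²] + [13×1.815² + 2(7³/12 + 7×1.685²)] = 914.3 in³.
Direct shear f_v = P/L_w = 35.4 / 27 = 1.311 kip/in (vertical).
Torsion M = P·e = 35.4 × 5.5 = 194.7 kip·in.
Critical point at (x, y) = (5.185, 6.5) from centroid. f_tx = M·y/J = 1.384 kip/in; f_ty = M·x/J = 1.104 kip/in.
Resultant f_max = √[f_tx² + (f_v + f_ty)²] = √[1.384² + (1.311 + 1.104)²] = 2.784 kip/in.
Capacity per unit length: r_n/Ω = (1/2.0) × 0.6 × 80 × (0.707 × 0.1875) = 3.181 kip/in.
2.784 ≤ 3.181 → adequate.

f_max ≈ 2.78 kip/in; adequate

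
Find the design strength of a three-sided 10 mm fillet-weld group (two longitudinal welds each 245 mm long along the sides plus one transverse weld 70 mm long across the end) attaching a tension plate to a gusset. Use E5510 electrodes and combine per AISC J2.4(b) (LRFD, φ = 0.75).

E55XX → F_EXX = 550 MPa.
t_e = 0.707 × 10 = 7.07 mm.
R_nwl = 0.6 × 550 × 7.07 × 490 × 10⁻³ = 1143 kN (longitudinal, 2 welds).
R_nwt = 0.6 × 550 × 7.07 × 70 × 10⁻³ = 163.3 kN (transverse, base value).
(i) R_nwl + R_nwt = 1307 kN; (ii) 0.85 R_nwl + 1.5 R_nwt = 1217 kN.
R_n = max = 1307 kN [governs: (i)]; φR_n = 979.9 kN.

φR_n ≈ 980 kN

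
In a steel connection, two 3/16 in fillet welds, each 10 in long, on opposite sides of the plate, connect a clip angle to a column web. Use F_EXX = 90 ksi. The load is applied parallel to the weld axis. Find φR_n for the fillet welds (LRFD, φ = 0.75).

Effective throat t_e = 0.707 × 0.1875 = 0.1326 in.
Total length L = 20 in; A_we = 0.1326 × 20 = 2.651 in².
F_nw = 0.6 F_EXX = 0.6 × 90 = 54 ksi.
φR_n = 0.75 × 54 × 2.651 = 107.4 kips.

φR_n ≈ 107 kips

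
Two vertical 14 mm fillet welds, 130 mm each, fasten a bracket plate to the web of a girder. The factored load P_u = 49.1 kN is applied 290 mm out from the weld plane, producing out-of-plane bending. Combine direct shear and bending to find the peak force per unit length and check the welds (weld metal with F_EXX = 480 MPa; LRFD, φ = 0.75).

f_max ≈ 2530 N/mm; NOT adequate

L_w = 2 × 130 = 260 mm; section modulus (unit throat) S = 2 × L²/6 = 5633 mm².
Direct shear f_v = P/L_w = 49.1×10³/260 = 188.8 N/mm.
Moment M = P × e = 49.1×10³ × 290 = 14239000 N·mm; bending f_b = M/S = 2528 N/mm.
f_max = √(f_v² + f_b²) = √(188.8² + 2528²) = 2535 N/mm.
φr_n = 0.75 × 0.6 × 480 × (0.707 × 14) = 2138 N/mm → NOT adequate.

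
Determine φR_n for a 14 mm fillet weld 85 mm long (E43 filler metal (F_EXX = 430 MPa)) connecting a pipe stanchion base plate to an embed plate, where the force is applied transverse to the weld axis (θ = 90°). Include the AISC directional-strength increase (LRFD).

φR_n ≈ 244 kN

t_e = 0.707 × 14 = 9.898 mm; A_we = 9.898 × 85 = 841.3 mm².
Directional factor: 1.0 + 0.5 sin^1.5(90°) = 1.5.
F_nw = 0.6 × 430 × 1.5 = 387 MPa.
φR_n = 0.75 × 387 × 841.3 × 10⁻³ = 244.2 kN.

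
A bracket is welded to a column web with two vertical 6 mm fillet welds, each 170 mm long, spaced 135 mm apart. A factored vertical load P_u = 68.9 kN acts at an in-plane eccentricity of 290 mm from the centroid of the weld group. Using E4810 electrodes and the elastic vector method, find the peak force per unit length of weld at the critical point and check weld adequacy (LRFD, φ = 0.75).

f_max ≈ 1050 N/mm; NOT adequate

E48XX → F_EXX = 480 MPa.
Total weld length L_w = 340 mm. Treat welds as unit-width lines.
Polar moment about centroid: J = 2[d³/12 + d(b/2)²] = 2[170³/12 + 170×67.5²] = 2368000 mm³.
Direct shear f_v = P/L_w = 68.9×10³ / 340 = 202.6 N/mm (vertical).
Torsion M = P·e = 68.9×10³ × 290 = 19981000 N·mm.
Critical point at (x, y) = (67.5, 85) from centroid. f_tx = M·y/J = 717.2 N/mm; f_ty = M·x/J = 569.6 N/mm.
Resultant f_max = √[f_tx² + (f_v + f_ty)²] = √[717.2² + (202.6 + 569.6)²] = 1054 N/mm.
Capacity per unit length: φr_n = 0.75 × 0.6 × 480 × (0.707 × 6) = 916.3 N/mm.
1054 > 916.3 → NOT adequate.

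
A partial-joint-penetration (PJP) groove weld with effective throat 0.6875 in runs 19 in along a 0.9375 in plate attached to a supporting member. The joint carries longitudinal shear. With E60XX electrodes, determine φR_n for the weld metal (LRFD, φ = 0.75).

φR_n ≈ 353 kips

E60XX → F_EXX = 60 ksi.
Effective throat (given) t_e = 0.6875 in.
A_we = 0.6875 × 19 = 13.06 in².
F_nw = 0.6 F_EXX = 36 ksi.
φR_n = 0.75 × 36 × 13.06 = 352.7 kips.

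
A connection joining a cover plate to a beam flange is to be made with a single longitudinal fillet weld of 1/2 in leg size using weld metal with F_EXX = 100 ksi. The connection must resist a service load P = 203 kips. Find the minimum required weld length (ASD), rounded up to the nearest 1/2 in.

Throat t_e = 0.707 × 0.5 = 0.3535 in.
r_n/Ω = (0.6 × 100 × 0.3535) / 2.0 = 10.6 kip/in.
L_req = P / (r_n/Ω) = 203 / 10.6 = 19.14 in total.
Round up → use L = 19.5 in.

L = 19.5 in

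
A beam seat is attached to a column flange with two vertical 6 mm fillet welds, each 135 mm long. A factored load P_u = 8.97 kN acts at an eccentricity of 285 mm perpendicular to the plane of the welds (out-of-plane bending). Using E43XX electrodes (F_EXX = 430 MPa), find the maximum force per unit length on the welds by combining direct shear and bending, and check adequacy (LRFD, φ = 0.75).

L_w = 2 × 135 = 270 mm; section modulus (unit throat) S = 2 × L²/6 = 6075 mm².
Direct shear f_v = P/L_w = 8.97×10³/270 = 33.22 N/mm.
Moment M = P × e = 8.97×10³ × 285 = 2556400 N·mm; bending f_b = M/S = 420.8 N/mm.
f_max = √(f_v² + f_b²) = √(33.22² + 420.8²) = 422.1 N/mm.
φr_n = 0.75 × 0.6 × 430 × (0.707 × 6) = 820.8 N/mm → adequate.

f_max ≈ 422 N/mm; adequate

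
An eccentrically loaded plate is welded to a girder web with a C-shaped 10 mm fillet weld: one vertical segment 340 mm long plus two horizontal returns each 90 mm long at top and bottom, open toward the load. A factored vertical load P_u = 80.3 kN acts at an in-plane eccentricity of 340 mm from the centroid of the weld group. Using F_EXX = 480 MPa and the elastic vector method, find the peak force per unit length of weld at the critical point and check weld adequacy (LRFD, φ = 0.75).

f_max ≈ 651 N/mm; adequate

Total weld length L_w = 520 mm. Treat welds as unit-width lines.
Centroid: x̄ = 2×90×45 / 520 = 15.58 mm from the vertical weld.
Polar moment about centroid: J = I_x + I_y = [340³/12 + 2×90×170²] + [340×15.58² + 2(90³/12 + 90×29.42²)] = 8837000 mm³.
Direct shear f_v = P/L_w = 80.3×10³ / 520 = 154.4 N/mm (vertical).
Torsion M = P·e = 80.3×10³ × 340 = 27302000 N·mm.
Critical point at (x, y) = (74.42, 170) from centroid. f_tx = M·y/J = 525.2 N/mm; f_ty = M·x/J = 229.9 N/mm.
Resultant f_max = √[f_tx² + (f_v + f_ty)²] = √[525.2² + (154.4 + 229.9)²] = 650.8 N/mm.
Capacity per unit length: φr_n = 0.75 × 0.6 × 480 × (0.707 × 10) = 1527 N/mm.
650.8 ≤ 1527 → adequate.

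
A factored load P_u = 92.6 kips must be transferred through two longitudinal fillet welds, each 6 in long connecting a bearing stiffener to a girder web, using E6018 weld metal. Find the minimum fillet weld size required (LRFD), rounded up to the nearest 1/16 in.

E60XX → F_EXX = 60 ksi.
Total weld length L = 12 in.
Required throat t_e = P_u / (φ × 0.6 F_EXX × L) = 92.6 / (0.75 × 0.6 × 60 × 12) = 0.2858 in.
Required leg w = t_e / 0.707 = 0.4042 in → use 7/16 in.

w = 7/16 in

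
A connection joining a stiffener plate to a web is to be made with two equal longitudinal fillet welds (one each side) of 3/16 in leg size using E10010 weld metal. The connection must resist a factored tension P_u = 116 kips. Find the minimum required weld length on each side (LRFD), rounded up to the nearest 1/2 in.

E100XX → F_EXX = 100 ksi.
Throat t_e = 0.707 × 0.1875 = 0.1326 in.
φr_n = 0.75 × 0.6 × 100 × 0.1326 = 5.965 kips/in.
L_req = P_u / φr_n = 116 / 5.965 = 19.45 in total.
Per side: 19.45 / 2 = 9.723 in.
Round up → use L = 10 in on each side.

L = 10 in on each side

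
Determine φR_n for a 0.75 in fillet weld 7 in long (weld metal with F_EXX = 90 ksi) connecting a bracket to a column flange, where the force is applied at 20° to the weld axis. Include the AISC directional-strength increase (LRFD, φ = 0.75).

t_e = 0.707 × 0.75 = 0.5302 in; A_we = 0.5302 × 7 = 3.712 in².
Directional factor: 1.0 + 0.5 sin^1.5(20°) = 1.1.
F_nw = 0.6 × 90 × 1.1 = 59.4 ksi.
φR_n = 0.75 × 59.4 × 3.712 = 165.4 kip.

φR_n ≈ 165 kip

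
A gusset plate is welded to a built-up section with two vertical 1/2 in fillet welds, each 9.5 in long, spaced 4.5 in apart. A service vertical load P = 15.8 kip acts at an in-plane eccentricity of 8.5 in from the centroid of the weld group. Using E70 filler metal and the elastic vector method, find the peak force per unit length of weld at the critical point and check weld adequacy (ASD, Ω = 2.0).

E70XX → F_EXX = 70 ksi.
Total weld length L_w = 19 in. Treat welds as unit-width lines.
Polar moment about centroid: J = 2[d³/12 + d(b/2)²] = 2[9.5³/12 + 9.5×2.25²] = 239.1 in³.
Direct shear f_v = P/L_w = 15.8 / 19 = 0.8316 kip/in (vertical).
Torsion M = P·e = 15.8 × 8.5 = 134.3 kip·in.
Critical point at (x, y) = (2.25, 4.75) from centroid. f_tx = M·y/J = 2.668 kip/in; f_ty = M·x/J = 1.264 kip/in.
Resultant f_max = √[f_tx² + (f_v + f_ty)²] = √[2.668² + (0.8316 + 1.264)²] = 3.393 kip/in.
Capacity per unit length: r_n/Ω = (1/2.0) × 0.6 × 70 × (0.707 × 0.5) = 7.423 kip/in.
3.393 ≤ 7.423 → adequate.

f_max ≈ 3.39 kip/in; adequate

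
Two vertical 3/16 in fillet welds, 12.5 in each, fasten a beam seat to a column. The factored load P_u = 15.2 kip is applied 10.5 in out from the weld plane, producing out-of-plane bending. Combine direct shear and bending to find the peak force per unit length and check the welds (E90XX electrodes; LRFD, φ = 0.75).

f_max ≈ 3.12 kip/in; adequate

E90XX → F_EXX = 90 ksi.
L_w = 2 × 12.5 = 25 in; section modulus (unit throat) S = 2 × L²/6 = 52.08 in².
Direct shear f_v = P/L_w = 15.2/25 = 0.608 kip/in.
Moment M = P × e = 15.2 × 10.5 = 159.6 kip·in; bending f_b = M/S = 3.064 kip/in.
f_max = √(f_v² + f_b²) = √(0.608² + 3.064²) = 3.124 kip/in.
φr_n = 0.75 × 0.6 × 90 × (0.707 × 0.1875) = 5.369 kip/in → adequate.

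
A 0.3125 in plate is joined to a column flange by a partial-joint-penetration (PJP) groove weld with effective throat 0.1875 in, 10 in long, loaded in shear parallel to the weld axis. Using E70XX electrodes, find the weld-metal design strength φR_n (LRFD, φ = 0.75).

φR_n ≈ 59.1 kips

E70XX → F_EXX = 70 ksi.
Effective throat (given) t_e = 0.1875 in.
A_we = 0.1875 × 10 = 1.875 in².
F_nw = 0.6 F_EXX = 42 ksi.
φR_n = 0.75 × 42 × 1.875 = 59.06 kips.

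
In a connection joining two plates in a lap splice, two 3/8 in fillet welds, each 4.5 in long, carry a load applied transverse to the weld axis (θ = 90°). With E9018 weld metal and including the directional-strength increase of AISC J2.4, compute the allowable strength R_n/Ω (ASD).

R_n/Ω ≈ 96.6 kip

E90XX → F_EXX = 90 ksi.
t_e = 0.707 × 0.375 = 0.2651 in; A_we = 0.2651 × 9 = 2.386 in².
Directional factor: 1.0 + 0.5 sin^1.5(90°) = 1.5.
F_nw = 0.6 × 90 × 1.5 = 81 ksi.
R_n/Ω = (81 × 2.386) / 2.0 = 96.64 kip.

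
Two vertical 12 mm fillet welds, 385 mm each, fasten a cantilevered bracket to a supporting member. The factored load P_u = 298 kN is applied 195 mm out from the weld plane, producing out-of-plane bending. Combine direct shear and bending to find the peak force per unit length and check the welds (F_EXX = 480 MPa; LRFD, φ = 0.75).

f_max ≈ 1240 N/mm; adequate

L_w = 2 × 385 = 770 mm; section modulus (unit throat) S = 2 × L²/6 = 49410 mm².
Direct shear f_v = P/L_w = 298×10³/770 = 387 N/mm.
Moment M = P × e = 298×10³ × 195 = 58110000 N·mm; bending f_b = M/S = 1176 N/mm.
f_max = √(f_v² + f_b²) = √(387² + 1176²) = 1238 N/mm.
φr_n = 0.75 × 0.6 × 480 × (0.707 × 12) = 1833 N/mm → adequate.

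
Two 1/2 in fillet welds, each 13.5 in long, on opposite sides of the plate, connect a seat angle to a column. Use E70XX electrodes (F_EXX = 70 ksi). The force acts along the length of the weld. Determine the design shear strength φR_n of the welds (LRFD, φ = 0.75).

φR_n ≈ 301 kips

Effective throat t_e = 0.707 × 0.5 = 0.3535 in.
Total length L = 27 in; A_we = 0.3535 × 27 = 9.544 in².
F_nw = 0.6 F_EXX = 0.6 × 70 = 42 ksi.
φR_n = 0.75 × 42 × 9.544 = 300.7 kips.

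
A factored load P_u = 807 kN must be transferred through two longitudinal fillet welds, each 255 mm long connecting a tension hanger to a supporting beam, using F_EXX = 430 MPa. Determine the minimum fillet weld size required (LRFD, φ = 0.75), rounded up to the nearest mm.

w = 12 mm

Total weld length L = 510 mm.
Required throat t_e = P_u / (φ × 0.6 F_EXX × L) = 807 / (0.75 × 0.6 × 430 × 510 × 10⁻³) = 8.178 mm.
Required leg w = t_e / 0.707 = 11.57 mm → use 12 mm.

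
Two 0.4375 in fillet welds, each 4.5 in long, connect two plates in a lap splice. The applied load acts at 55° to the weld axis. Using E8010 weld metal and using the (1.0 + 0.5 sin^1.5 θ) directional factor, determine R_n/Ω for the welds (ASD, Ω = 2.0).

E80XX → F_EXX = 80 ksi.
t_e = 0.707 × 0.4375 = 0.3093 in; A_we = 0.3093 × 9 = 2.784 in².
Directional factor: 1.0 + 0.5 sin^1.5(55°) = 1.371.
F_nw = 0.6 × 80 × 1.371 = 65.79 ksi.
R_n/Ω = (65.79 × 2.784) / 2.0 = 91.58 kip.

R_n/Ω ≈ 91.6 kip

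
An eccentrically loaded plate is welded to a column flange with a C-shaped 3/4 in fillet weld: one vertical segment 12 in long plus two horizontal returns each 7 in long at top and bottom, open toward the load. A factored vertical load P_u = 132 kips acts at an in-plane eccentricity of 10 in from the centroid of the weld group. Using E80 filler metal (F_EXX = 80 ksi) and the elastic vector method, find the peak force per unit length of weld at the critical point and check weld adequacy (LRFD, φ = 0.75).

f_max ≈ 17 kip/in; adequate

Total weld length L_w = 26 in. Treat welds as unit-width lines.
Centroid: x̄ = 2×7×3.5 / 26 = 1.885 in from the vertical weld.
Polar moment about centroid: J = I_x + I_y = [12³/12 + 2×7×6²] + [12×1.885² + 2(7³/12 + 7×1.615²)] = 784.3 in³.
Direct shear f_v = P/L_w = 132 / 26 = 5.077 kip/in (vertical).
Torsion M = P·e = 132 × 10 = 1320 kip·in.
Critical point at (x, y) = (5.115, 6) from centroid. f_tx = M·y/J = 10.1 kip/in; f_ty = M·x/J = 8.609 kip/in.
Resultant f_max = √[f_tx² + (f_v + f_ty)²] = √[10.1² + (5.077 + 8.609)²] = 17.01 kip/in.
Capacity per unit length: φr_n = 0.75 × 0.6 × 80 × (0.707 × 0.75) = 19.09 kip/in.
17.01 ≤ 19.09 → adequate.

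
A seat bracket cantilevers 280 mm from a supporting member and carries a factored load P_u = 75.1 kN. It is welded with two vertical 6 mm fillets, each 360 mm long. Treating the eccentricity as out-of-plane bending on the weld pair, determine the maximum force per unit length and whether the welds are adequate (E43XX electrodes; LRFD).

f_max ≈ 498 N/mm; adequate

E43XX → F_EXX = 430 MPa.
L_w = 2 × 360 = 720 mm; section modulus (unit throat) S = 2 × L²/6 = 43200 mm².
Direct shear f_v = P/L_w = 75.1×10³/720 = 104.3 N/mm.
Moment M = P × e = 75.1×10³ × 280 = 21028000 N·mm; bending f_b = M/S = 486.8 N/mm.
f_max = √(f_v² + f_b²) = √(104.3² + 486.8²) = 497.8 N/mm.
φr_n = 0.75 × 0.6 × 430 × (0.707 × 6) = 820.8 N/mm → adequate.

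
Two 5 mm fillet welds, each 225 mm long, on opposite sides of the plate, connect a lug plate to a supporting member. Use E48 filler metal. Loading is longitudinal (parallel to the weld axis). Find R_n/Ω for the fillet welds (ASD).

R_n/Ω ≈ 229 kN

E48XX → F_EXX = 480 MPa.
Effective throat t_e = 0.707 × 5 = 3.535 mm.
Total length L = 450 mm; A_we = 3.535 × 450 = 1591 mm².
F_nw = 0.6 F_EXX = 0.6 × 480 = 288 MPa.
R_n = 288 × 1591 × 10⁻³ = 458.1 kN; R_n/Ω = 458.1/2.0 = 229.1 kN.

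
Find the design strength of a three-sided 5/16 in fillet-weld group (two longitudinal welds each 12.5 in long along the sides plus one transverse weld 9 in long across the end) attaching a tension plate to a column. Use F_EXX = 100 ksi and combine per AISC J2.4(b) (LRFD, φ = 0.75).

t_e = 0.707 × 0.3125 = 0.2209 in.
R_nwl = 0.6 × 100 × 0.2209 × 25 = 331.4 kips (longitudinal, 2 welds).
R_nwt = 0.6 × 100 × 0.2209 × 9 = 119.3 kips (transverse, base value).
(i) R_nwl + R_nwt = 450.7 kips; (ii) 0.85 R_nwl + 1.5 R_nwt = 460.7 kips.
R_n = max = 460.7 kips [governs: (ii)]; φR_n = 345.5 kips.

φR_n ≈ 345 kips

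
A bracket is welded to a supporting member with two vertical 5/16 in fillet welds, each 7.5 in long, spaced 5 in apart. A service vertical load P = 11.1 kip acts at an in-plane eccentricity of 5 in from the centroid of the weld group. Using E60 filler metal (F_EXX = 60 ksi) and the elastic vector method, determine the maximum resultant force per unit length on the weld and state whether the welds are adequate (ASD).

f_max ≈ 2.03 kip/in; adequate

Total weld length L_w = 15 in. Treat welds as unit-width lines.
Polar moment about centroid: J = 2[d³/12 + d(b/2)²] = 2[7.5³/12 + 7.5×2.5²] = 164.1 in³.
Direct shear f_v = P/L_w = 11.1 / 15 = 0.74 kip/in (vertical).
Torsion M = P·e = 11.1 × 5 = 55.5 kip·in.
Critical point at (x, y) = (2.5, 3.75) from centroid. f_tx = M·y/J = 1.269 kip/in; f_ty = M·x/J = 0.8457 kip/in.
Resultant f_max = √[f_tx² + (f_v + f_ty)²] = √[1.269² + (0.74 + 0.8457)²] = 2.031 kip/in.
Capacity per unit length: r_n/Ω = (1/2.0) × 0.6 × 60 × (0.707 × 0.3125) = 3.977 kip/in.
2.031 ≤ 3.977 → adequate.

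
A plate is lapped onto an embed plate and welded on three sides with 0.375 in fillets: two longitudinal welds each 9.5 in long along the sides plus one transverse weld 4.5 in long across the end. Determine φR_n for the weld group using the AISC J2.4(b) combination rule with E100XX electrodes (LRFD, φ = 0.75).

E100XX → F_EXX = 100 ksi.
t_e = 0.707 × 0.375 = 0.2651 in.
R_nwl = 0.6 × 100 × 0.2651 × 19 = 302.2 kips (longitudinal, 2 welds).
R_nwt = 0.6 × 100 × 0.2651 × 4.5 = 71.58 kips (transverse, base value).
(i) R_nwl + R_nwt = 373.8 kips; (ii) 0.85 R_nwl + 1.5 R_nwt = 364.3 kips.
R_n = max = 373.8 kips [governs: (i)]; φR_n = 280.4 kips.

φR_n ≈ 280 kips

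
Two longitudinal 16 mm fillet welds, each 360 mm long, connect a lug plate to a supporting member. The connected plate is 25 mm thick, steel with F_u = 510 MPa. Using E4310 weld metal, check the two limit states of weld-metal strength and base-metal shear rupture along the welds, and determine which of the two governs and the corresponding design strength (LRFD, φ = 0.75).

E43XX → F_EXX = 430 MPa.
t_e = 0.707 × 16 = 11.31 mm; L = 720 mm.
Weld metal: φR_n = 0.75 × 0.6 × 430 × 11.31 × 720 × 10⁻³ = 1576 kN.
Base metal (shear rupture): φR_n = 0.75 × 0.6 × 510 × 25 × 720 × 10⁻³ = 4131 kN.
Governing: weld metal.

φR_n ≈ 1580 kN (weld metal governs)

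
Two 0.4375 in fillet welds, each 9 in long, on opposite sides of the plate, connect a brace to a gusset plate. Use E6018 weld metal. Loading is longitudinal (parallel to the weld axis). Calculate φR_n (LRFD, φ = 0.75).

φR_n ≈ 150 kips

E60XX → F_EXX = 60 ksi.
Effective throat t_e = 0.707 × 0.4375 = 0.3093 in.
Total length L = 18 in; A_we = 0.3093 × 18 = 5.568 in².
F_nw = 0.6 F_EXX = 0.6 × 60 = 36 ksi.
φR_n = 0.75 × 36 × 5.568 = 150.3 kips.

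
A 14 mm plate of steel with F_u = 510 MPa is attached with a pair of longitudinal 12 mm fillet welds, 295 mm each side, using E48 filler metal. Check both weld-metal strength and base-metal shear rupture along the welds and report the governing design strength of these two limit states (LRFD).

φR_n ≈ 1080 kN (weld metal governs)

E48XX → F_EXX = 480 MPa.
t_e = 0.707 × 12 = 8.484 mm; L = 590 mm.
Weld metal: φR_n = 0.75 × 0.6 × 480 × 8.484 × 590 × 10⁻³ = 1081 kN.
Base metal (shear rupture): φR_n = 0.75 × 0.6 × 510 × 14 × 590 × 10⁻³ = 1896 kN.
Governing: weld metal.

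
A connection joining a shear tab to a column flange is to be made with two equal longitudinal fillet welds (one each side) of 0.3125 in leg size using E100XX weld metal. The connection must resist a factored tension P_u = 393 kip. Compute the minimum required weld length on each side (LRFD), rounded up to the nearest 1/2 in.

L = 20 in on each side

E100XX → F_EXX = 100 ksi.
Throat t_e = 0.707 × 0.3125 = 0.2209 in.
φr_n = 0.75 × 0.6 × 100 × 0.2209 = 9.942 kip/in.
L_req = P_u / φr_n = 393 / 9.942 = 39.53 in total.
Per side: 39.53 / 2 = 19.76 in.
Round up → use L = 20 in on each side.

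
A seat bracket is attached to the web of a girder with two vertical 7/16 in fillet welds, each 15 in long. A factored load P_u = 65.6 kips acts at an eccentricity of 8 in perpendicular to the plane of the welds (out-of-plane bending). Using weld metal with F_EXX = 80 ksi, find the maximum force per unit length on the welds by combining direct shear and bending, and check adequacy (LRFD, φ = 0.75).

f_max ≈ 7.33 kip/in; adequate

L_w = 2 × 15 = 30 in; section modulus (unit throat) S = 2 × L²/6 = 75 in².
Direct shear f_v = P/L_w = 65.6/30 = 2.187 kip/in.
Moment M = P × e = 65.6 × 8 = 524.8 kip·in; bending f_b = M/S = 6.997 kip/in.
f_max = √(f_v² + f_b²) = √(2.187² + 6.997²) = 7.331 kip/in.
φr_n = 0.75 × 0.6 × 80 × (0.707 × 0.4375) = 11.14 kip/in → adequate.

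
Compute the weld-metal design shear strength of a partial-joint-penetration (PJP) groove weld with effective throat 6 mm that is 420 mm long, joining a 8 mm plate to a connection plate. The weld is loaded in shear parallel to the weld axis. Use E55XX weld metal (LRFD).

φR_n ≈ 624 kN

E55XX → F_EXX = 550 MPa.
Effective throat (given) t_e = 6 mm.
A_we = 6 × 420 = 2520 mm².
F_nw = 0.6 F_EXX = 330 MPa.
φR_n = 0.75 × 330 × 2520 × 10⁻³ = 623.7 kN.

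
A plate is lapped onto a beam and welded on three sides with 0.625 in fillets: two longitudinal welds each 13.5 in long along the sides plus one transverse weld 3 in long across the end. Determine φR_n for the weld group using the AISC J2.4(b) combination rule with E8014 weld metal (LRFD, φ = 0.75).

E80XX → F_EXX = 80 ksi.
t_e = 0.707 × 0.625 = 0.4419 in.
R_nwl = 0.6 × 80 × 0.4419 × 27 = 572.7 kip (longitudinal, 2 welds).
R_nwt = 0.6 × 80 × 0.4419 × 3 = 63.63 kip (transverse, base value).
(i) R_nwl + R_nwt = 636.3 kip; (ii) 0.85 R_nwl + 1.5 R_nwt = 582.2 kip.
R_n = max = 636.3 kip [governs: (i)]; φR_n = 477.2 kip.

φR_n ≈ 477 kip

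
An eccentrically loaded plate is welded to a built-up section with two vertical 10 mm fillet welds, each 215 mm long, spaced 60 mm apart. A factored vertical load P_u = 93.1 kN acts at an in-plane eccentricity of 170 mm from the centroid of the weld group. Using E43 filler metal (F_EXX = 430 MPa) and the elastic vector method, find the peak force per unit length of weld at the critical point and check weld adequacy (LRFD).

f_max ≈ 946 N/mm; adequate

Total weld length L_w = 430 mm. Treat welds as unit-width lines.
Polar moment about centroid: J = 2[d³/12 + d(b/2)²] = 2[215³/12 + 215×30²] = 2043000 mm³.
Direct shear f_v = P/L_w = 93.1×10³ / 430 = 216.5 N/mm (vertical).
Torsion M = P·e = 93.1×10³ × 170 = 15827000 N·mm.
Critical point at (x, y) = (30, 107.5) from centroid. f_tx = M·y/J = 832.6 N/mm; f_ty = M·x/J = 232.4 N/mm.
Resultant f_max = √[f_tx² + (f_v + f_ty)²] = √[832.6² + (216.5 + 232.4)²] = 945.9 N/mm.
Capacity per unit length: φr_n = 0.75 × 0.6 × 430 × (0.707 × 10) = 1368 N/mm.
945.9 ≤ 1368 → adequate.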